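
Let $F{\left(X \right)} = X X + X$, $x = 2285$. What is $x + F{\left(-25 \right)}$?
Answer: $2885$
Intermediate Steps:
$F{\left(X \right)} = X + X^{2}$ ($F{\left(X \right)} = X^{2} + X = X + X^{2}$)
$x + F{\left(-25 \right)} = 2285 - 25 \left(1 - 25\right) = 2285 - -600 = 2285 + 600 = 2885$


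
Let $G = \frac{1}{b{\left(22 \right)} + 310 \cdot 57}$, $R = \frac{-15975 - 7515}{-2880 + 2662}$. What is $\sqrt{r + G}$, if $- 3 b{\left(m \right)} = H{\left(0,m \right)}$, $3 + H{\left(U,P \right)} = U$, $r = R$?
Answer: $\frac{2 \sqrt{99940613149639}}{1926139} \approx 10.38$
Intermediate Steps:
$R = \frac{11745}{109}$ ($R = - \frac{23490}{-218} = \left(-23490\right) \left(- \frac{1}{218}\right) = \frac{11745}{109} \approx 107.75$)
$r = \frac{11745}{109} \approx 107.75$
$H{\left(U,P \right)} = -3 + U$
$b{\left(m \right)} = 1$ ($b{\left(m \right)} = - \frac{-3 + 0}{3} = \left(- \frac{1}{3}\right) \left(-3\right) = 1$)
$G = \frac{1}{17671}$ ($G = \frac{1}{1 + 310 \cdot 57} = \frac{1}{1 + 17670} = \frac{1}{17671} \approx 5.659 \cdot 10^{-5}$)
$\sqrt{r + G} = \sqrt{\frac{11745}{109} + \frac{1}{17671}} = \sqrt{\frac{207546004}{1926139}} = \frac{2 \sqrt{99940613149639}}{1926139}$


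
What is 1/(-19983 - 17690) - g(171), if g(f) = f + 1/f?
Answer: -1101634037/6442083 ≈ -171.01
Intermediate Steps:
1/(-19983 - 17690) - g(171) = 1/(-19983 - 17690) - (171 + 1/171) = 1/(-37673) - (171 + 1/171) = -1/37673 - 1*29242/171 = -1/37673 - 29242/171 = -1101634037/6442083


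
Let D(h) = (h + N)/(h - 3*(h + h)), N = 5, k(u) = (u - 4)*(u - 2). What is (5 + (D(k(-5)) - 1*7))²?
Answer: 487204/99225 ≈ 4.9101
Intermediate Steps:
k(u) = (-4 + u)*(-2 + u)
D(h) = -(5 + h)/(5*h) (D(h) = (h + 5)/(h - 3*(h + h)) = (5 + h)/(h - 6*h) = (5 + h)/((-5*h)) = (5 + h)*(-1/(5*h)) = -(5 + h)/(5*h))
(5 + (D(k(-5)) - 1*7))² = (5 + ((-5 - (8 + (-5)² - 6*(-5)))/(5*(8 + (-5)² - 6*(-5))) - 1*7))² = (5 + ((-5 - (8 + 25 + 30))/(5*(8 + 25 + 30)) - 7))² = (5 + ((⅕)*(-5 - 1*63)/63 - 7))² = (5 + ((⅕)*(1/63)*(-5 - 63) - 7))² = (5 + ((⅕)*(1/63)*(-68) - 7))² = (5 + (-68/315 - 7))² = (5 - 2273/315)² = (-698/315)² = 487204/99225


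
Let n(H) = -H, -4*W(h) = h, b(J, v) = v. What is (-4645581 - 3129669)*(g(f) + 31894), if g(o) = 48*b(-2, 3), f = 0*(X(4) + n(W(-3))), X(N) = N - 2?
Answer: -249103459500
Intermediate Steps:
W(h) = -h/4
X(N) = -2 + N
f = 0 (f = 0*((-2 + 4) - (-1)*(-3)/4) = 0*(2 - 1*3/4) = 0*(2 - 3/4) = 0*(5/4) = 0)
g(o) = 144 (g(o) = 48*3 = 144)
(-4645581 - 3129669)*(g(f) + 31894) = (-4645581 - 3129669)*(144 + 31894) = -7775250*32038 = -249103459500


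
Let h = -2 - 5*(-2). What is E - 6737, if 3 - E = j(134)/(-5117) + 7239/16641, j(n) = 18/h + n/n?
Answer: -17781411959/2640372 ≈ -6734.4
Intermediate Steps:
h = 8 (h = -2 + 10 = 8)
j(n) = 13/4 (j(n) = 18/8 + n/n = 18*(⅛) + 1 = 9/4 + 1 = 13/4)
E = 6774205/2640372 (E = 3 - ((13/4)/(-5117) + 7239/16641) = 3 - ((13/4)*(-1/5117) + 7239*(1/16641)) = 3 - (-13/20468 + 2413/5547) = 3 - 1*1146911/2640372 = 3 - 1146911/2640372 = 6774205/2640372 ≈ 2.5656)
E - 6737 = 6774205/2640372 - 6737 = -17781411959/2640372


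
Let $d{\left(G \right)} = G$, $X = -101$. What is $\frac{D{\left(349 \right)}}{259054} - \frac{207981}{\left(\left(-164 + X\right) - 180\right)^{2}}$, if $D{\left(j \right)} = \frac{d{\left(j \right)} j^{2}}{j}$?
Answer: $- \frac{29758666949}{51299168350} \approx -0.5801$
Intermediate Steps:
$D{\left(j \right)} = j^{2}$ ($D{\left(j \right)} = \frac{j j^{2}}{j} = \frac{j^{3}}{j} = j^{2}$)
$\frac{D{\left(349 \right)}}{259054} - \frac{207981}{\left(\left(-164 + X\right) - 180\right)^{2}} = \frac{349^{2}}{259054} - \frac{207981}{\left(\left(-164 - 101\right) - 180\right)^{2}} = 121801 \cdot \frac{1}{259054} - \frac{207981}{\left(-265 - 180\right)^{2}} = \frac{121801}{259054} - \frac{207981}{\left(-445\right)^{2}} = \frac{121801}{259054} - \frac{207981}{198025} = - \frac{29758666949}{51299168350}$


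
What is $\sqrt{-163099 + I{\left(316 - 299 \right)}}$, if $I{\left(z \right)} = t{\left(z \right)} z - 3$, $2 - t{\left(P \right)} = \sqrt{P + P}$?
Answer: $\sqrt{-163068 - 17 \sqrt{34}} \approx 403.94 i$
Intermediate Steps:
$t{\left(P \right)} = 2 - \sqrt{2} \sqrt{P}$ ($t{\left(P \right)} = 2 - \sqrt{P + P} = 2 - \sqrt{2 P} = 2 - \sqrt{2} \sqrt{P}$)
$I{\left(z \right)} = -3 + z \left(2 - \sqrt{2} \sqrt{z}\right)$ ($I{\left(z \right)} = \left(2 - \sqrt{2} \sqrt{z}\right) z - 3 = z \left(2 - \sqrt{2} \sqrt{z}\right) - 3 = -3 + z \left(2 - \sqrt{2} \sqrt{z}\right)$)
$\sqrt{-163099 + I{\left(316 - 299 \right)}} = \sqrt{-163099 - \left(3 - 2 \left(316 - 299\right) + \sqrt{2} \left(316 - 299\right)^{\frac{3}{2}}\right)} = \sqrt{-163099 - \left(-31 + \sqrt{2} \cdot 17^{\frac{3}{2}}\right)} = \sqrt{-163099 - \left(-31 + \sqrt{2} \cdot 17 \sqrt{17}\right)} = \sqrt{-163099 - \left(-31 + 17 \sqrt{34}\right)} = \sqrt{-163099 + \left(31 - 17 \sqrt{34}\right)} = \sqrt{-163068 - 17 \sqrt{34}}$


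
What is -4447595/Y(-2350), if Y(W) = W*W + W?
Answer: -889519/1104030 ≈ -0.80570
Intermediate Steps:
Y(W) = W + W² (Y(W) = W² + W = W + W²)
-4447595/Y(-2350) = -4447595*(-1/(2350*(1 - 2350))) = -4447595/((-2350*(-2349))) = -4447595/5520150 = -4447595*1/5520150 = -889519/1104030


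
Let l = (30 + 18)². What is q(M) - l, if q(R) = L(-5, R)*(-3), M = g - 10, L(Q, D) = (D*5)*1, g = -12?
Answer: -1974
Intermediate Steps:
L(Q, D) = 5*D (L(Q, D) = (5*D)*1 = 5*D)
l = 2304 (l = 48² = 2304)
M = -22 (M = -12 - 10 = -22)
q(R) = -15*R (q(R) = (5*R)*(-3) = -15*R)
q(M) - l = -15*(-22) - 1*2304 = 330 - 2304 = -1974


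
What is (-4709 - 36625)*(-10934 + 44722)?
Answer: -1396593192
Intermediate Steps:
(-4709 - 36625)*(-10934 + 44722) = -41334*33788 = -1396593192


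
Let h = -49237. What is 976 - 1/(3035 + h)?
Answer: 45093153/46202 ≈ 976.00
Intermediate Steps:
976 - 1/(3035 + h) = 976 - 1/(3035 - 49237) = 976 - 1/(-46202) = 976 - 1*(-1/46202) = 976 + 1/46202 = 45093153/46202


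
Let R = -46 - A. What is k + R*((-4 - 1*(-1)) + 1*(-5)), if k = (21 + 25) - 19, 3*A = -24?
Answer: 331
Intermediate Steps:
A = -8 (A = (⅓)*(-24) = -8)
k = 27 (k = 46 - 19 = 27)
R = -38 (R = -46 - 1*(-8) = -46 + 8 = -38)
k + R*((-4 - 1*(-1)) + 1*(-5)) = 27 - 38*((-4 - 1*(-1)) + 1*(-5)) = 27 - 38*((-4 + 1) - 5) = 27 - 38*(-3 - 5) = 27 - 38*(-8) = 27 + 304 = 331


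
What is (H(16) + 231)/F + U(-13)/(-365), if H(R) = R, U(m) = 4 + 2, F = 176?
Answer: 89099/64240 ≈ 1.3870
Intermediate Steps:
U(m) = 6
(H(16) + 231)/F + U(-13)/(-365) = (16 + 231)/176 + 6/(-365) = 247*(1/176) + 6*(-1/365) = 247/176 - 6/365 = 89099/64240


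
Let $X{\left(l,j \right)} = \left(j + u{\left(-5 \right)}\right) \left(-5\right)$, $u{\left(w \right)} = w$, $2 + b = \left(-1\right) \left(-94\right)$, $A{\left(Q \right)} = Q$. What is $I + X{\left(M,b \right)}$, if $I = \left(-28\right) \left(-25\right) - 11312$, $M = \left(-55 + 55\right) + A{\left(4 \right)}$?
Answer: $-11047$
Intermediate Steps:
$b = 92$ ($b = -2 - -94 = -2 + 94 = 92$)
$M = 4$ ($M = \left(-55 + 55\right) + 4 = 0 + 4 = 4$)
$I = -10612$ ($I = 700 - 11312 = -10612$)
$X{\left(l,j \right)} = 25 - 5 j$ ($X{\left(l,j \right)} = \left(j - 5\right) \left(-5\right) = \left(-5 + j\right) \left(-5\right) = 25 - 5 j$)
$I + X{\left(M,b \right)} = -10612 + \left(25 - 460\right) = -10612 - 435 = -11047$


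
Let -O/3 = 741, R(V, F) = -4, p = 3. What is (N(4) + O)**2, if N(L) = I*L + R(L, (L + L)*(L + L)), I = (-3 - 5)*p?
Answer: 5396329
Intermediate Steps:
I = -24 (I = (-3 - 5)*3 = -8*3 = -24)
O = -2223 (O = -3*741 = -2223)
N(L) = -4 - 24*L (N(L) = -24*L - 4 = -4 - 24*L)
(N(4) + O)**2 = ((-4 - 24*4) - 2223)**2 = ((-4 - 96) - 2223)**2 = (-100 - 2223)**2 = (-2323)**2 = 5396329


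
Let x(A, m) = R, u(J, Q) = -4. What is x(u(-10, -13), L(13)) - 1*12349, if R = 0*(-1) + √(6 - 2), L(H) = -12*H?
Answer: -12347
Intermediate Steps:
R = 2 (R = 0 + √4 = 0 + 2 = 2)
x(A, m) = 2
x(u(-10, -13), L(13)) - 1*12349 = 2 - 1*12349 = 2 - 12349 = -12347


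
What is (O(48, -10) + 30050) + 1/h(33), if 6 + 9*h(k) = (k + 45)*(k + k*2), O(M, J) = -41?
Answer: 77183151/2572 ≈ 30009.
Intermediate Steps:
h(k) = -⅔ + k*(45 + k)/3 (h(k) = -⅔ + ((k + 45)*(k + k*2))/9 = -⅔ + ((45 + k)*(k + 2*k))/9 = -⅔ + ((45 + k)*(3*k))/9 = -⅔ + (3*k*(45 + k))/9 = -⅔ + k*(45 + k)/3)
(O(48, -10) + 30050) + 1/h(33) = (-41 + 30050) + 1/(-⅔ + 15*33 + (⅓)*33²) = 30009 + 1/(-⅔ + 495 + (⅓)*1089) = 30009 + 1/(-⅔ + 495 + 363) = 30009 + 1/(2572/3) = 30009 + 3/2572 = 77183151/2572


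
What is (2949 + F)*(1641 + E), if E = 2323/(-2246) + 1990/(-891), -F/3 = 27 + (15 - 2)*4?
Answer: 1481387915636/333531 ≈ 4.4415e+6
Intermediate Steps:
F = -237 (F = -3*(27 + (15 - 2)*4) = -3*(27 + 13*4) = -3*(27 + 52) = -3*79 = -237)
E = -6539333/2001186 (E = 2323*(-1/2246) + 1990*(-1/891) = -2323/2246 - 1990/891 = -6539333/2001186 ≈ -3.2677)
(2949 + F)*(1641 + E) = (2949 - 237)*(1641 - 6539333/2001186) = 2712*(3277406893/2001186) = 1481387915636/333531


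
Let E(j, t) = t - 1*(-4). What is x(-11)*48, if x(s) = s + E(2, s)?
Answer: -864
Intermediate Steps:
E(j, t) = 4 + t (E(j, t) = t + 4 = 4 + t)
x(s) = 4 + 2*s (x(s) = s + (4 + s) = 4 + 2*s)
x(-11)*48 = (4 + 2*(-11))*48 = (4 - 22)*48 = -18*48 = -864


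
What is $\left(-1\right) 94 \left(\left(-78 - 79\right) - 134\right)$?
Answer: $27354$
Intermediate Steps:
$\left(-1\right) 94 \left(\left(-78 - 79\right) - 134\right) = - 94 \left(\left(-78 - 79\right) - 134\right) = - 94 \left(-157 - 134\right) = \left(-94\right) \left(-291\right) = 27354$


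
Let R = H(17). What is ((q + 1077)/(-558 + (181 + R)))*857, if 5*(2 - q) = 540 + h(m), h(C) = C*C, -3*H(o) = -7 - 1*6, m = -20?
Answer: -2290761/1118 ≈ -2049.0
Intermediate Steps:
H(o) = 13/3 (H(o) = -(-7 - 1*6)/3 = -(-7 - 6)/3 = -⅓*(-13) = 13/3)
R = 13/3 ≈ 4.3333
h(C) = C²
q = -186 (q = 2 - (540 + (-20)²)/5 = 2 - (540 + 400)/5 = 2 - ⅕*940 = 2 - 188 = -186)
((q + 1077)/(-558 + (181 + R)))*857 = ((-186 + 1077)/(-558 + (181 + 13/3)))*857 = (891/(-558 + 556/3))*857 = (891/(-1118/3))*857 = (891*(-3/1118))*857 = -2673/1118*857 = -2290761/1118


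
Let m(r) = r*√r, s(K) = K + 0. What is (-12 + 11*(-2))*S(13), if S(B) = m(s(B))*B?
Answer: -5746*√13 ≈ -20718.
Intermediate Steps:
s(K) = K
m(r) = r^(3/2)
S(B) = B^(5/2) (S(B) = B^(3/2)*B = B^(5/2))
(-12 + 11*(-2))*S(13) = (-12 + 11*(-2))*13^(5/2) = (-12 - 22)*(169*√13) = -5746*√13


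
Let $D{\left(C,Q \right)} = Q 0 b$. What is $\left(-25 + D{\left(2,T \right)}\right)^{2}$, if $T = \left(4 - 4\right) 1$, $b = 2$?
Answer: $625$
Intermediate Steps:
$T = 0$ ($T = 0 \cdot 1 = 0$)
$D{\left(C,Q \right)} = 0$ ($D{\left(C,Q \right)} = Q 0 \cdot 2 = 0 \cdot 2 = 0$)
$\left(-25 + D{\left(2,T \right)}\right)^{2} = \left(-25 + 0\right)^{2} = \left(-25\right)^{2} = 625$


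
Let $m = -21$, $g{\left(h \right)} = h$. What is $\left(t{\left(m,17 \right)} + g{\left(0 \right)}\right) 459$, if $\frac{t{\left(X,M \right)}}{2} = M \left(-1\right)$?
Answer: $-15606$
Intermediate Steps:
$t{\left(X,M \right)} = - 2 M$ ($t{\left(X,M \right)} = 2 M \left(-1\right) = 2 \left(- M\right) = - 2 M$)
$\left(t{\left(m,17 \right)} + g{\left(0 \right)}\right) 459 = \left(\left(-2\right) 17 + 0\right) 459 = \left(-34 + 0\right) 459 = \left(-34\right) 459 = -15606$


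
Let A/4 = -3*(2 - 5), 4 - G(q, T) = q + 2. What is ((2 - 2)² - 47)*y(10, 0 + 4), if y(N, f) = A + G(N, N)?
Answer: -1316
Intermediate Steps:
G(q, T) = 2 - q (G(q, T) = 4 - (q + 2) = 4 - (2 + q) = 4 + (-2 - q) = 2 - q)
A = 36 (A = 4*(-3*(2 - 5)) = 4*(-3*(-3)) = 4*9 = 36)
y(N, f) = 38 - N (y(N, f) = 36 + (2 - N) = 38 - N)
((2 - 2)² - 47)*y(10, 0 + 4) = ((2 - 2)² - 47)*(38 - 1*10) = (0² - 47)*(38 - 10) = (0 - 47)*28 = -47*28 = -1316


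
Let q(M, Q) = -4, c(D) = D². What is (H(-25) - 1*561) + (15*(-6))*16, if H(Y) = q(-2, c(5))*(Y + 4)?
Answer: -1917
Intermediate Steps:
H(Y) = -16 - 4*Y (H(Y) = -4*(Y + 4) = -4*(4 + Y) = -16 - 4*Y)
(H(-25) - 1*561) + (15*(-6))*16 = ((-16 - 4*(-25)) - 1*561) + (15*(-6))*16 = ((-16 + 100) - 561) - 90*16 = (84 - 561) - 1440 = -477 - 1440 = -1917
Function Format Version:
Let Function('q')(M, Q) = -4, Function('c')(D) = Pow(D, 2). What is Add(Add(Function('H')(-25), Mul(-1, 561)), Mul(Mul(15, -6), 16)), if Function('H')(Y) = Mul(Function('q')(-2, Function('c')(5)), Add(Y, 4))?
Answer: -1917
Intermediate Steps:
Function('H')(Y) = Add(-16, Mul(-4, Y)) (Function('H')(Y) = Mul(-4, Add(Y, 4)) = Mul(-4, Add(4, Y)) = Add(-16, Mul(-4, Y)))
Add(Add(Function('H')(-25), Mul(-1, 561)), Mul(Mul(15, -6), 16)) = Add(Add(Add(-16, Mul(-4, -25)), Mul(-1, 561)), Mul(Mul(15, -6), 16)) = Add(Add(Add(-16, 100), -561), Mul(-90, 16)) = Add(Add(84, -561), -1440) = Add(-477, -1440) = -1917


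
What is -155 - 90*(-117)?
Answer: 10375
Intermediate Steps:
-155 - 90*(-117) = -155 + 10530 = 10375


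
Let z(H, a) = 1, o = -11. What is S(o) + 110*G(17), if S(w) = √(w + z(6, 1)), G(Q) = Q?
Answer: 1870 + I*√10 ≈ 1870.0 + 3.1623*I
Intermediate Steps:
S(w) = √(1 + w) (S(w) = √(w + 1) = √(1 + w))
S(o) + 110*G(17) = √(1 - 11) + 110*17 = √(-10) + 1870 = I*√10 + 1870 = 1870 + I*√10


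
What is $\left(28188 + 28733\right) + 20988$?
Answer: $77909$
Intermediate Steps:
$\left(28188 + 28733\right) + 20988 = 56921 + 20988 = 77909$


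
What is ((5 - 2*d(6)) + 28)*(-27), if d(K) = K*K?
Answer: 1053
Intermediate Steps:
d(K) = K²
((5 - 2*d(6)) + 28)*(-27) = ((5 - 2*6²) + 28)*(-27) = ((5 - 2*36) + 28)*(-27) = ((5 - 72) + 28)*(-27) = (-67 + 28)*(-27) = -39*(-27) = 1053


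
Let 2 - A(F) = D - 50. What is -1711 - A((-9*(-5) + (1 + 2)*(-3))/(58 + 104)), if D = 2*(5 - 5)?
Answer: -1763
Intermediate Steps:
D = 0 (D = 2*0 = 0)
A(F) = 52 (A(F) = 2 - (0 - 50) = 2 - 1*(-50) = 2 + 50 = 52)
-1711 - A((-9*(-5) + (1 + 2)*(-3))/(58 + 104)) = -1711 - 1*52 = -1711 - 52 = -1763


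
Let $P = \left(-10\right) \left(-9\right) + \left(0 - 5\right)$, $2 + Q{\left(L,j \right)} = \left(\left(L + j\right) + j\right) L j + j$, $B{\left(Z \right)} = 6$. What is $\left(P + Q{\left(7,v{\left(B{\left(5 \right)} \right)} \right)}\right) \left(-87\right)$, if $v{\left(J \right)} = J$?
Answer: $-77169$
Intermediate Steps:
$Q{\left(L,j \right)} = -2 + j + L j \left(L + 2 j\right)$ ($Q{\left(L,j \right)} = -2 + \left(\left(\left(L + j\right) + j\right) L j + j\right) = -2 + \left(\left(L + 2 j\right) L j + j\right) = -2 + \left(L \left(L + 2 j\right) j + j\right) = -2 + \left(L j \left(L + 2 j\right) + j\right) = -2 + \left(j + L j \left(L + 2 j\right)\right) = -2 + j + L j \left(L + 2 j\right)$)
$P = 85$ ($P = 90 - 5 = 85$)
$\left(P + Q{\left(7,v{\left(B{\left(5 \right)} \right)} \right)}\right) \left(-87\right) = \left(85 + \left(-2 + 6 + 6 \cdot 7^{2} + 2 \cdot 7 \cdot 6^{2}\right)\right) \left(-87\right) = \left(85 + \left(-2 + 6 + 6 \cdot 49 + 2 \cdot 7 \cdot 36\right)\right) \left(-87\right) = \left(85 + \left(-2 + 6 + 294 + 504\right)\right) \left(-87\right) = \left(85 + 802\right) \left(-87\right) = 887 \left(-87\right) = -77169$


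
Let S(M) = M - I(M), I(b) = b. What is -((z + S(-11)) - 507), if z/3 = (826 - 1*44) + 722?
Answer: -4005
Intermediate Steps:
S(M) = 0 (S(M) = M - M = 0)
z = 4512 (z = 3*((826 - 1*44) + 722) = 3*((826 - 44) + 722) = 3*(782 + 722) = 3*1504 = 4512)
-((z + S(-11)) - 507) = -((4512 + 0) - 507) = -(4512 - 507) = -1*4005 = -4005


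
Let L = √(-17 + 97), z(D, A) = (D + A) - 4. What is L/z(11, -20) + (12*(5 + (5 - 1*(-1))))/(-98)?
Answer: -66/49 - 4*√5/13 ≈ -2.0350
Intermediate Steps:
z(D, A) = -4 + A + D (z(D, A) = (A + D) - 4 = -4 + A + D)
L = 4*√5 (L = √80 = 4*√5 ≈ 8.9443)
L/z(11, -20) + (12*(5 + (5 - 1*(-1))))/(-98) = (4*√5)/(-4 - 20 + 11) + (12*(5 + (5 - 1*(-1))))/(-98) = (4*√5)/(-13) + (12*(5 + (5 + 1)))*(-1/98) = (4*√5)*(-1/13) + (12*(5 + 6))*(-1/98) = -4*√5/13 + (12*11)*(-1/98) = -4*√5/13 + 132*(-1/98) = -4*√5/13 - 66/49 = -66/49 - 4*√5/13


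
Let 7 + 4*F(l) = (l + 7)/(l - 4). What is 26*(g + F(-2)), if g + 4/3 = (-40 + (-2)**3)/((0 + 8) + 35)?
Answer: -59137/516 ≈ -114.61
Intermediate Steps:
g = -316/129 (g = -4/3 + (-40 + (-2)**3)/((0 + 8) + 35) = -4/3 + (-40 - 8)/(8 + 35) = -4/3 - 48/43 = -316/129 ≈ -2.4496)
F(l) = -7/4 + (7 + l)/(4*(-4 + l)) (F(l) = -7/4 + ((l + 7)/(l - 4))/4 = -7/4 + ((7 + l)/(-4 + l))/4 = -7/4 + (7 + l)/(4*(-4 + l)))
26*(g + F(-2)) = 26*(-316/129 + (35 - 6*(-2))/(4*(-4 - 2))) = 26*(-316/129 + (1/4)*(35 + 12)/(-6)) = 26*(-316/129 + (1/4)*(-1/6)*47) = 26*(-316/129 - 47/24) = 26*(-4549/1032) = -59137/516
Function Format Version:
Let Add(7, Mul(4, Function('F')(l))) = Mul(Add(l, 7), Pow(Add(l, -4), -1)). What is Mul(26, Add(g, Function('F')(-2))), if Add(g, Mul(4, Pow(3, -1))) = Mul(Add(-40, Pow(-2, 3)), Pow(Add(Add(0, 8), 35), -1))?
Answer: Rational(-59137, 516) ≈ -114.61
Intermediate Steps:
g = Rational(-316, 129) (g = Add(Rational(-4, 3), Mul(Add(-40, Pow(-2, 3)), Pow(Add(Add(0, 8), 35), -1))) = Add(Rational(-4, 3), Mul(Add(-40, -8), Pow(Add(8, 35), -1))) = Add(Rational(-4, 3), Mul(-48, Pow(43, -1))) = Add(Rational(-4, 3), Mul(-48, Rational(1, 43))) = Add(Rational(-4, 3), Rational(-48, 43)) = Rational(-316, 129) ≈ -2.4496)
Function('F')(l) = Add(Rational(-7, 4), Mul(Rational(1, 4), Pow(Add(-4, l), -1), Add(7, l))) (Function('F')(l) = Add(Rational(-7, 4), Mul(Rational(1, 4), Mul(Add(l, 7), Pow(Add(l, -4), -1)))) = Add(Rational(-7, 4), Mul(Rational(1, 4), Mul(Add(7, l), Pow(Add(-4, l), -1)))) = Add(Rational(-7, 4), Mul(Rational(1, 4), Mul(Pow(Add(-4, l), -1), Add(7, l)))) = Add(Rational(-7, 4), Mul(Rational(1, 4), Pow(Add(-4, l), -1), Add(7, l))))
Mul(26, Add(g, Function('F')(-2))) = Mul(26, Add(Rational(-316, 129), Mul(Rational(1, 4), Pow(Add(-4, -2), -1), Add(35, Mul(-6, -2))))) = Mul(26, Add(Rational(-316, 129), Mul(Rational(1, 4), Pow(-6, -1), Add(35, 12)))) = Mul(26, Add(Rational(-316, 129), Mul(Rational(1, 4), Rational(-1, 6), 47))) = Mul(26, Add(Rational(-316, 129), Rational(-47, 24))) = Mul(26, Rational(-4549, 1032)) = Rational(-59137, 516)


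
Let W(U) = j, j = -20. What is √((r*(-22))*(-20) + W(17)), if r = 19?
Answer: 2*√2085 ≈ 91.324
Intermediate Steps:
W(U) = -20
√((r*(-22))*(-20) + W(17)) = √((19*(-22))*(-20) - 20) = √(-418*(-20) - 20) = √(8360 - 20) = √8340 = 2*√2085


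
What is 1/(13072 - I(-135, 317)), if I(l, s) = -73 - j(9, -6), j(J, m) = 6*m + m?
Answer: 1/13103 ≈ 7.6318e-5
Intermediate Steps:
j(J, m) = 7*m
I(l, s) = -31 (I(l, s) = -73 - 7*(-6) = -73 - 1*(-42) = -73 + 42 = -31)
1/(13072 - I(-135, 317)) = 1/(13072 - 1*(-31)) = 1/(13072 + 31) = 1/13103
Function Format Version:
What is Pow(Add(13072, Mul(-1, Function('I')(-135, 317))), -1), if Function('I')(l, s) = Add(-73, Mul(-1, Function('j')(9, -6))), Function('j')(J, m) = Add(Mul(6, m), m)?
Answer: Rational(1, 13103) ≈ 7.6318e-5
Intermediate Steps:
Function('j')(J, m) = Mul(7, m)
Function('I')(l, s) = -31 (Function('I')(l, s) = Add(-73, Mul(-1, Mul(7, -6))) = Add(-73, Mul(-1, -42)) = Add(-73, 42) = -31)
Pow(Add(13072, Mul(-1, Function('I')(-135, 317))), -1) = Pow(Add(13072, Mul(-1, -31)), -1) = Pow(Add(13072, 31), -1) = Pow(13103, -1) = Rational(1, 13103)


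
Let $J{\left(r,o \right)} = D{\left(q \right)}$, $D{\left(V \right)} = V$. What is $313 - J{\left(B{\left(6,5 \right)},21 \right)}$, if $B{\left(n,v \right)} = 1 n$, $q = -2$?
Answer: $315$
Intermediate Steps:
$B{\left(n,v \right)} = n$
$J{\left(r,o \right)} = -2$
$313 - J{\left(B{\left(6,5 \right)},21 \right)} = 313 - -2 = 313 + 2 = 315$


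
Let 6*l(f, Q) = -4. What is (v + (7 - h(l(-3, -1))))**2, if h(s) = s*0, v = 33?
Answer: 1600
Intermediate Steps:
l(f, Q) = -2/3 (l(f, Q) = (1/6)*(-4) = -2/3)
h(s) = 0
(v + (7 - h(l(-3, -1))))**2 = (33 + (7 - 1*0))**2 = (33 + (7 + 0))**2 = (33 + 7)**2 = 40**2 = 1600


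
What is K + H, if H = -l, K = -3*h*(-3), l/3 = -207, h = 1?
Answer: 630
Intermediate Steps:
l = -621 (l = 3*(-207) = -621)
K = 9 (K = -3*1*(-3) = -3*(-3) = 9)
H = 621 (H = -1*(-621) = 621)
K + H = 9 + 621 = 630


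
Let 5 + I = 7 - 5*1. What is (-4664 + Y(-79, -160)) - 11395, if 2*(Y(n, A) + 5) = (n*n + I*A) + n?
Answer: -12743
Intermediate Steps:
I = -3 (I = -5 + (7 - 5*1) = -5 + (7 - 5) = -5 + 2 = -3)
Y(n, A) = -5 + n/2 + n**2/2 - 3*A/2 (Y(n, A) = -5 + ((n*n - 3*A) + n)/2 = -5 + ((n**2 - 3*A) + n)/2 = -5 + (n + n**2 - 3*A)/2 = -5 + (n/2 + n**2/2 - 3*A/2) = -5 + n/2 + n**2/2 - 3*A/2)
(-4664 + Y(-79, -160)) - 11395 = (-4664 + (-5 + (1/2)*(-79) + (1/2)*(-79)**2 - 3/2*(-160))) - 11395 = (-4664 + (-5 - 79/2 + (1/2)*6241 + 240)) - 11395 = (-4664 + (-5 - 79/2 + 6241/2 + 240)) - 11395 = (-4664 + 3316) - 11395 = -1348 - 11395 = -12743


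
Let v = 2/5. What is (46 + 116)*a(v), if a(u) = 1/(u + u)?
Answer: 405/2 ≈ 202.50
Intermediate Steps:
v = ⅖ (v = 2*(⅕) = ⅖ ≈ 0.40000)
a(u) = 1/(2*u)
(46 + 116)*a(v) = (46 + 116)*(1/(2*(⅖))) = 162*((½)*(5/2)) = 162*(5/4) = 405/2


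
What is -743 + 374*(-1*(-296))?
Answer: 109961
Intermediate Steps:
-743 + 374*(-1*(-296)) = -743 + 374*296 = -743 + 110704 = 109961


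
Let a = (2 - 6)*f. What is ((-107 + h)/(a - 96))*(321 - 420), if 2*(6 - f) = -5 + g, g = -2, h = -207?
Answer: -15543/67 ≈ -231.99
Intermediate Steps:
f = 19/2 (f = 6 - (-5 - 2)/2 = 6 - ½*(-7) = 6 + 7/2 = 19/2 ≈ 9.5000)
a = -38 (a = (2 - 6)*(19/2) = -4*19/2 = -38)
((-107 + h)/(a - 96))*(321 - 420) = ((-107 - 207)/(-38 - 96))*(321 - 420) = -314/(-134)*(-99) = -314*(-1/134)*(-99) = (157/67)*(-99) = -15543/67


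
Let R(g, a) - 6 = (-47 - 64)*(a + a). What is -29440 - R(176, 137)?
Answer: 968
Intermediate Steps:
R(g, a) = 6 - 222*a (R(g, a) = 6 + (-47 - 64)*(a + a) = 6 - 222*a)
-29440 - R(176, 137) = -29440 - (6 - 222*137) = -29440 - (6 - 30414) = -29440 - 1*(-30408) = -29440 + 30408 = 968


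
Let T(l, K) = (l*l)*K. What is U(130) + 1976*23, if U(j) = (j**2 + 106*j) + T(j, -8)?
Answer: -59072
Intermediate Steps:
T(l, K) = K*l**2 (T(l, K) = l**2*K = K*l**2)
U(j) = -7*j**2 + 106*j (U(j) = (j**2 + 106*j) - 8*j**2 = -7*j**2 + 106*j)
U(130) + 1976*23 = 130*(106 - 7*130) + 1976*23 = 130*(106 - 910) + 45448 = 130*(-804) + 45448 = -104520 + 45448 = -59072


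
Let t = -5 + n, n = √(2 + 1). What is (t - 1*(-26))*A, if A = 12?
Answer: 252 + 12*√3 ≈ 272.78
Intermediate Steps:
n = √3 ≈ 1.7320
t = -5 + √3 ≈ -3.2679
(t - 1*(-26))*A = ((-5 + √3) - 1*(-26))*12 = ((-5 + √3) + 26)*12 = (21 + √3)*12 = 252 + 12*√3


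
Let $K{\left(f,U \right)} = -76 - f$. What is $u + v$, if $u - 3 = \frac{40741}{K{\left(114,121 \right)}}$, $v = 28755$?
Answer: $\frac{5423279}{190} \approx 28544.0$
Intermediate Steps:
$u = - \frac{40171}{190}$ ($u = 3 + \frac{40741}{-76 - 114} = 3 + \frac{40741}{-190} = 3 + 40741 \left(- \frac{1}{190}\right) = 3 - \frac{40741}{190} = - \frac{40171}{190} \approx -211.43$)
$u + v = - \frac{40171}{190} + 28755 = \frac{5423279}{190}$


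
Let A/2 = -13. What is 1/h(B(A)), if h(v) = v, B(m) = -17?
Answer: -1/17 ≈ -0.058824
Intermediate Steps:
A = -26 (A = 2*(-13) = -26)
1/h(B(A)) = 1/(-17) = -1/17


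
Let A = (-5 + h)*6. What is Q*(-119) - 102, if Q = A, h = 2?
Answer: 2040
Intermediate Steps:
A = -18 (A = (-5 + 2)*6 = -3*6 = -18)
Q = -18
Q*(-119) - 102 = -18*(-119) - 102 = 2142 - 102 = 2040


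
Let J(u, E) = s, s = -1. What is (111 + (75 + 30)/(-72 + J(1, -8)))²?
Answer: 63968004/5329 ≈ 12004.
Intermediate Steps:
J(u, E) = -1
(111 + (75 + 30)/(-72 + J(1, -8)))² = (111 + (75 + 30)/(-72 - 1))² = (111 + 105/(-73))² = (111 + 105*(-1/73))² = (111 - 105/73)² = (7998/73)² = 63968004/5329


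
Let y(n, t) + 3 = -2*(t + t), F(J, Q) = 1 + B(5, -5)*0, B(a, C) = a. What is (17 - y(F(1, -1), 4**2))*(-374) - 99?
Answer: -31515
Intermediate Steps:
F(J, Q) = 1 (F(J, Q) = 1 + 5*0 = 1 + 0 = 1)
y(n, t) = -3 - 4*t (y(n, t) = -3 - 2*(t + t) = -3 - 4*t)
(17 - y(F(1, -1), 4**2))*(-374) - 99 = (17 - (-3 - 4*4**2))*(-374) - 99 = (17 - (-3 - 4*16))*(-374) - 99 = (17 - (-3 - 64))*(-374) - 99 = (17 - 1*(-67))*(-374) - 99 = (17 + 67)*(-374) - 99 = 84*(-374) - 99 = -31416 - 99 = -31515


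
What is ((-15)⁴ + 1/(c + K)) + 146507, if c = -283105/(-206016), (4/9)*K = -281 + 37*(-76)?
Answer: 282575660419060/1433433743 ≈ 1.9713e+5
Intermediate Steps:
K = -27837/4 (K = 9*(-281 + 37*(-76))/4 = 9*(-281 - 2812)/4 = (9/4)*(-3093) = -27837/4 ≈ -6959.3)
c = 283105/206016 (c = -283105*(-1/206016) = 283105/206016 ≈ 1.3742)
((-15)⁴ + 1/(c + K)) + 146507 = ((-15)⁴ + 1/(283105/206016 - 27837/4)) + 146507 = (50625 + 1/(-1433433743/206016)) + 146507 = (50625 - 206016/1433433743) + 146507 = 72567583033359/1433433743 + 146507 = 282575660419060/1433433743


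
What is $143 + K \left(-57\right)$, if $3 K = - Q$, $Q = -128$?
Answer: $-2289$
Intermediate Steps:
$K = \frac{128}{3}$ ($K = \frac{\left(-1\right) \left(-128\right)}{3} = \frac{1}{3} \cdot 128 = \frac{128}{3} \approx 42.667$)
$143 + K \left(-57\right) = 143 + \frac{128}{3} \left(-57\right) = 143 - 2432 = -2289$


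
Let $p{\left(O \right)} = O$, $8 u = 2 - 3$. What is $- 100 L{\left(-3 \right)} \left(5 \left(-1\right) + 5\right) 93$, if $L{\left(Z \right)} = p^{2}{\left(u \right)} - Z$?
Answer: $0$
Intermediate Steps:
$u = - \frac{1}{8}$ ($u = \frac{2 - 3}{8} = \frac{1}{8} \left(-1\right) = - \frac{1}{8} \approx -0.125$)
$L{\left(Z \right)} = \frac{1}{64} - Z$ ($L{\left(Z \right)} = \left(- \frac{1}{8}\right)^{2} - Z = \frac{1}{64} - Z$)
$- 100 L{\left(-3 \right)} \left(5 \left(-1\right) + 5\right) 93 = - 100 \left(\frac{1}{64} - -3\right) \left(5 \left(-1\right) + 5\right) 93 = - 100 \left(\frac{1}{64} + 3\right) \left(-5 + 5\right) 93 = - 100 \cdot \frac{193}{64} \cdot 0 \cdot 93 = \left(-100\right) 0 \cdot 93 = 0 \cdot 93 = 0$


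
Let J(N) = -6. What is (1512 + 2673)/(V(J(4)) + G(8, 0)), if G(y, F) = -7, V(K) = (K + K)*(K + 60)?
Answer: -837/131 ≈ -6.3893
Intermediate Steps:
V(K) = 2*K*(60 + K) (V(K) = (2*K)*(60 + K) = 2*K*(60 + K))
(1512 + 2673)/(V(J(4)) + G(8, 0)) = (1512 + 2673)/(2*(-6)*(60 - 6) - 7) = 4185/(2*(-6)*54 - 7) = 4185/(-648 - 7) = 4185/(-655) = 4185*(-1/655) = -837/131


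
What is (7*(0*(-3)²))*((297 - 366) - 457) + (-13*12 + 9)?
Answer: -147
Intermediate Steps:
(7*(0*(-3)²))*((297 - 366) - 457) + (-13*12 + 9) = (7*(0*9))*(-69 - 457) + (-156 + 9) = (7*0)*(-526) - 147 = 0*(-526) - 147 = 0 - 147 = -147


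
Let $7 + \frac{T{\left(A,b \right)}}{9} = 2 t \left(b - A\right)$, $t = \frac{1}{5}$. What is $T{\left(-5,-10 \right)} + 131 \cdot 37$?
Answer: $4766$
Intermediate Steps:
$t = \frac{1}{5} \approx 0.2$
$T{\left(A,b \right)} = -63 - \frac{18 A}{5} + \frac{18 b}{5}$ ($T{\left(A,b \right)} = -63 + 9 \cdot 2 \cdot \frac{1}{5} \left(b - A\right) = -63 + 9 \frac{2 \left(b - A\right)}{5} = -63 + 9 \left(- \frac{2 A}{5} + \frac{2 b}{5}\right) = -63 - \left(- \frac{18 b}{5} + \frac{18 A}{5}\right) = -63 - \frac{18 A}{5} + \frac{18 b}{5}$)
$T{\left(-5,-10 \right)} + 131 \cdot 37 = \left(-63 - -18 + \frac{18}{5} \left(-10\right)\right) + 131 \cdot 37 = \left(-63 + 18 - 36\right) + 4847 = -81 + 4847 = 4766$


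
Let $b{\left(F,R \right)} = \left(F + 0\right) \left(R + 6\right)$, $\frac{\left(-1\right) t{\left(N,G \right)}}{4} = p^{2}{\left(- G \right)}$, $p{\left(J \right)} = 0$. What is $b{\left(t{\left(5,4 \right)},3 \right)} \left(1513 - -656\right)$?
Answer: $0$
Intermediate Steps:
$t{\left(N,G \right)} = 0$ ($t{\left(N,G \right)} = - 4 \cdot 0^{2} = \left(-4\right) 0 = 0$)
$b{\left(F,R \right)} = F \left(6 + R\right)$
$b{\left(t{\left(5,4 \right)},3 \right)} \left(1513 - -656\right) = 0 \left(6 + 3\right) \left(1513 - -656\right) = 0 \cdot 9 \left(1513 + 656\right) = 0 \cdot 2169 = 0$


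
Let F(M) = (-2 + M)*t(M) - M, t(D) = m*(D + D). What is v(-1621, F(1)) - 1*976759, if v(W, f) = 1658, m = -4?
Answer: -975101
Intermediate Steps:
t(D) = -8*D (t(D) = -4*(D + D) = -8*D)
F(M) = -M - 8*M*(-2 + M) (F(M) = (-2 + M)*(-8*M) - M = -8*M*(-2 + M) - M = -M - 8*M*(-2 + M))
v(-1621, F(1)) - 1*976759 = 1658 - 1*976759 = 1658 - 976759 = -975101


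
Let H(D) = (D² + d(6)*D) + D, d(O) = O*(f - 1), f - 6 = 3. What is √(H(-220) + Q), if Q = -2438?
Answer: 7*√718 ≈ 187.57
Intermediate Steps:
f = 9 (f = 6 + 3 = 9)
d(O) = 8*O (d(O) = O*(9 - 1) = O*8 = 8*O)
H(D) = D² + 49*D (H(D) = (D² + (8*6)*D) + D = (D² + 48*D) + D = D² + 49*D)
√(H(-220) + Q) = √(-220*(49 - 220) - 2438) = √(-220*(-171) - 2438) = √(37620 - 2438) = √35182 = 7*√718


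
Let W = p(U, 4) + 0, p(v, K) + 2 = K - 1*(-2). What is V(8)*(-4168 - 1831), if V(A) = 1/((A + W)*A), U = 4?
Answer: -5999/96 ≈ -62.490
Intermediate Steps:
p(v, K) = K (p(v, K) = -2 + (K - 1*(-2)) = -2 + (K + 2) = -2 + (2 + K) = K)
W = 4 (W = 4 + 0 = 4)
V(A) = 1/(A*(4 + A)) (V(A) = 1/((A + 4)*A) = 1/((4 + A)*A) = 1/(A*(4 + A)))
V(8)*(-4168 - 1831) = (1/(8*(4 + 8)))*(-4168 - 1831) = ((⅛)/12)*(-5999) = ((⅛)*(1/12))*(-5999) = (1/96)*(-5999) = -5999/96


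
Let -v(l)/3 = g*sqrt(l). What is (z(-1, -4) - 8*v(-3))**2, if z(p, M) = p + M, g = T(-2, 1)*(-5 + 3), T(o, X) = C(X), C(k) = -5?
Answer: -172775 - 2400*I*sqrt(3) ≈ -1.7278e+5 - 4156.9*I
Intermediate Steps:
T(o, X) = -5
g = 10 (g = -5*(-5 + 3) = -5*(-2) = 10)
z(p, M) = M + p
v(l) = -30*sqrt(l)
(z(-1, -4) - 8*v(-3))**2 = ((-4 - 1) - (-240)*sqrt(-3))**2 = (-5 - (-240)*I*sqrt(3))**2 = (-5 + 240*I*sqrt(3))**2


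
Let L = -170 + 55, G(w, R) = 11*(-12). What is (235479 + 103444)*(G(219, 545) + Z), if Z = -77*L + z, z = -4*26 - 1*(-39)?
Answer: 2934395334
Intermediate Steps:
G(w, R) = -132
L = -115
z = -65 (z = -104 + 39 = -65)
Z = 8790 (Z = -77*(-115) - 65 = 8855 - 65 = 8790)
(235479 + 103444)*(G(219, 545) + Z) = (235479 + 103444)*(-132 + 8790) = 338923*8658 = 2934395334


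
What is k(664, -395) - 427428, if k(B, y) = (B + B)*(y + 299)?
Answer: -554916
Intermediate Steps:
k(B, y) = 2*B*(299 + y) (k(B, y) = (2*B)*(299 + y) = 2*B*(299 + y))
k(664, -395) - 427428 = 2*664*(299 - 395) - 427428 = 2*664*(-96) - 427428 = -127488 - 427428 = -554916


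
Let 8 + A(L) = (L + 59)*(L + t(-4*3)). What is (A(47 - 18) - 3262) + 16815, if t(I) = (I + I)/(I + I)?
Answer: 16185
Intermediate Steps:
t(I) = 1 (t(I) = (2*I)/((2*I)) = (2*I)*(1/(2*I)) = 1)
A(L) = -8 + (1 + L)*(59 + L) (A(L) = -8 + (L + 59)*(L + 1) = -8 + (59 + L)*(1 + L) = -8 + (1 + L)*(59 + L))
(A(47 - 18) - 3262) + 16815 = ((51 + (47 - 18)² + 60*(47 - 18)) - 3262) + 16815 = ((51 + 29² + 60*29) - 3262) + 16815 = ((51 + 841 + 1740) - 3262) + 16815 = (2632 - 3262) + 16815 = -630 + 16815 = 16185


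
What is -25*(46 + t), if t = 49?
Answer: -2375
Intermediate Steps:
-25*(46 + t) = -25*(46 + 49) = -25*95 = -2375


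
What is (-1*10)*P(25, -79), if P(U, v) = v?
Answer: 790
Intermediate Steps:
(-1*10)*P(25, -79) = -1*10*(-79) = -10*(-79) = 790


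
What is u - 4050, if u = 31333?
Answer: 27283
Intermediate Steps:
u - 4050 = 31333 - 4050 = 27283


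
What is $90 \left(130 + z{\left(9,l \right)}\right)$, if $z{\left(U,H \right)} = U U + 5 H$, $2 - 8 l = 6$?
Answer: $18765$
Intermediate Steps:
$l = - \frac{1}{2}$ ($l = \frac{1}{4} - \frac{3}{4} = - \frac{1}{2} \approx -0.5$)
$z{\left(U,H \right)} = U^{2} + 5 H$
$90 \left(130 + z{\left(9,l \right)}\right) = 90 \left(130 + \left(9^{2} + 5 \left(- \frac{1}{2}\right)\right)\right) = 90 \left(130 + \left(81 - \frac{5}{2}\right)\right) = 90 \left(130 + \frac{157}{2}\right) = 90 \cdot \frac{417}{2} = 18765$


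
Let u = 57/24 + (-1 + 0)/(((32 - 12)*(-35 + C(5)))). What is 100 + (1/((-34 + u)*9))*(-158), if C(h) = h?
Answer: 2861900/28461 ≈ 100.56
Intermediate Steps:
u = 713/300 (u = 57/24 + (-1 + 0)/(((32 - 12)*(-35 + 5))) = 57*(1/24) - 1/(20*(-30)) = 19/8 - 1/(-600) = 19/8 - 1*(-1/600) = 19/8 + 1/600 = 713/300 ≈ 2.3767)
100 + (1/((-34 + u)*9))*(-158) = 100 + (1/((-34 + 713/300)*9))*(-158) = 100 + ((⅑)/(-9487/300))*(-158) = 100 - 300/9487*⅑*(-158) = 100 - 100/28461*(-158) = 100 + 15800/28461 = 2861900/28461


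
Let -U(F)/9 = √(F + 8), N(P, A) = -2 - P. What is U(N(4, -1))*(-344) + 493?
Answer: 493 + 3096*√2 ≈ 4871.4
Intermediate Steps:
U(F) = -9*√(8 + F) (U(F) = -9*√(F + 8) = -9*√(8 + F))
U(N(4, -1))*(-344) + 493 = -9*√(8 + (-2 - 1*4))*(-344) + 493 = -9*√(8 + (-2 - 4))*(-344) + 493 = -9*√(8 - 6)*(-344) + 493 = -9*√2*(-344) + 493 = 3096*√2 + 493 = 493 + 3096*√2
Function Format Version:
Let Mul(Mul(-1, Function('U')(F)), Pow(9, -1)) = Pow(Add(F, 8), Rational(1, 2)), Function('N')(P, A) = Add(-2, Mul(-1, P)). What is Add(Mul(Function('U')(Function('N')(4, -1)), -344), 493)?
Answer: Add(493, Mul(3096, Pow(2, Rational(1, 2)))) ≈ 4871.4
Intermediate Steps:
Function('U')(F) = Mul(-9, Pow(Add(8, F), Rational(1, 2))) (Function('U')(F) = Mul(-9, Pow(Add(F, 8), Rational(1, 2))) = Mul(-9, Pow(Add(8, F), Rational(1, 2))))
Add(Mul(Function('U')(Function('N')(4, -1)), -344), 493) = Add(Mul(Mul(-9, Pow(Add(8, Add(-2, Mul(-1, 4))), Rational(1, 2))), -344), 493) = Add(Mul(Mul(-9, Pow(Add(8, Add(-2, -4)), Rational(1, 2))), -344), 493) = Add(Mul(Mul(-9, Pow(Add(8, -6), Rational(1, 2))), -344), 493) = Add(Mul(Mul(-9, Pow(2, Rational(1, 2))), -344), 493) = Add(Mul(3096, Pow(2, Rational(1, 2))), 493) = Add(493, Mul(3096, Pow(2, Rational(1, 2))))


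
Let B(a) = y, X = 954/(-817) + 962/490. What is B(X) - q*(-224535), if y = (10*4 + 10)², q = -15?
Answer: -3365525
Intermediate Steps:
X = 159247/200165 (X = 954*(-1/817) + 962*(1/490) = -954/817 + 481/245 = 159247/200165 ≈ 0.79558)
y = 2500 (y = (40 + 10)² = 50² = 2500)
B(a) = 2500
B(X) - q*(-224535) = 2500 - (-15)*(-224535) = 2500 - 1*3368025 = 2500 - 3368025 = -3365525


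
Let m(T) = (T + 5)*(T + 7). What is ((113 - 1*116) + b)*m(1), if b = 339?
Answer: 16128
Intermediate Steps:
m(T) = (5 + T)*(7 + T)
((113 - 1*116) + b)*m(1) = ((113 - 1*116) + 339)*(35 + 1² + 12*1) = ((113 - 116) + 339)*(35 + 1 + 12) = (-3 + 339)*48 = 336*48 = 16128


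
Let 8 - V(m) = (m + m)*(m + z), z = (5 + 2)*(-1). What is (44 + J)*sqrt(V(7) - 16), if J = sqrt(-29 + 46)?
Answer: 2*I*sqrt(2)*(44 + sqrt(17)) ≈ 136.11*I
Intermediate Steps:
z = -7 (z = 7*(-1) = -7)
V(m) = 8 - 2*m*(-7 + m) (V(m) = 8 - (m + m)*(m - 7) = 8 - 2*m*(-7 + m))
J = sqrt(17) ≈ 4.1231
(44 + J)*sqrt(V(7) - 16) = (44 + sqrt(17))*sqrt((8 - 2*7**2 + 14*7) - 16) = (44 + sqrt(17))*sqrt((8 - 2*49 + 98) - 16) = (44 + sqrt(17))*sqrt((8 - 98 + 98) - 16) = (44 + sqrt(17))*sqrt(8 - 16) = (44 + sqrt(17))*sqrt(-8) = (44 + sqrt(17))*(2*I*sqrt(2)) = 2*I*sqrt(2)*(44 + sqrt(17))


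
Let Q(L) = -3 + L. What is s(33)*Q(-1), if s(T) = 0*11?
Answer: 0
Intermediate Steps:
s(T) = 0
s(33)*Q(-1) = 0*(-3 - 1) = 0*(-4) = 0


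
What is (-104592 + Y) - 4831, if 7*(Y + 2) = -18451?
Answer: -784426/7 ≈ -1.1206e+5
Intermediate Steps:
Y = -18465/7 (Y = -2 + (⅐)*(-18451) = -2 - 18451/7 = -18465/7 ≈ -2637.9)
(-104592 + Y) - 4831 = (-104592 - 18465/7) - 4831 = -750609/7 - 4831 = -784426/7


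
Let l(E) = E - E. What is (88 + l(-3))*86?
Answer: 7568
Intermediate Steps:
l(E) = 0
(88 + l(-3))*86 = (88 + 0)*86 = 88*86 = 7568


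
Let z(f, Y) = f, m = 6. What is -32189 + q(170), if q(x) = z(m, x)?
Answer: -32183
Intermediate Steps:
q(x) = 6
-32189 + q(170) = -32189 + 6 = -32183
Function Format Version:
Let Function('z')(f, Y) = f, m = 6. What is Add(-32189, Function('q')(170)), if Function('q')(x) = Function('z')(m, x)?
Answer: -32183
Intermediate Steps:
Function('q')(x) = 6
Add(-32189, Function('q')(170)) = Add(-32189, 6) = -32183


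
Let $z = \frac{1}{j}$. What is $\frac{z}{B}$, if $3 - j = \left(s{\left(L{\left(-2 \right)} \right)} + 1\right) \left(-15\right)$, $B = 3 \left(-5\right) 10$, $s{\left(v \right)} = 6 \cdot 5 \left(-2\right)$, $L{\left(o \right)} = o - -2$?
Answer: $\frac{1}{132300} \approx 7.5586 \cdot 10^{-6}$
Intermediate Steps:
$L{\left(o \right)} = 2 + o$ ($L{\left(o \right)} = o + 2 = 2 + o$)
$s{\left(v \right)} = -60$ ($s{\left(v \right)} = 30 \left(-2\right) = -60$)
$B = -150$ ($B = \left(-15\right) 10 = -150$)
$j = -882$ ($j = 3 - \left(-60 + 1\right) \left(-15\right) = 3 - \left(-59\right) \left(-15\right) = 3 - 885 = -882$)
$z = - \frac{1}{882}$ ($z = \frac{1}{-882} = - \frac{1}{882} \approx -0.0011338$)
$\frac{z}{B} = - \frac{1}{882 \left(-150\right)} = \left(- \frac{1}{882}\right) \left(- \frac{1}{150}\right) = \frac{1}{132300}$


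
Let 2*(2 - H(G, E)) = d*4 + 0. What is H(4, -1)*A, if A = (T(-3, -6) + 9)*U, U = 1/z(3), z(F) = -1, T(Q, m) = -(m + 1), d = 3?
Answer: 56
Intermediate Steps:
T(Q, m) = -1 - m (T(Q, m) = -(1 + m) = -1 - m)
H(G, E) = -4 (H(G, E) = 2 - (3*4 + 0)/2 = 2 - (12 + 0)/2 = 2 - 1/2*12 = 2 - 6 = -4)
U = -1 (U = 1/(-1) = -1)
A = -14 (A = ((-1 - 1*(-6)) + 9)*(-1) = ((-1 + 6) + 9)*(-1) = (5 + 9)*(-1) = 14*(-1) = -14)
H(4, -1)*A = -4*(-14) = 56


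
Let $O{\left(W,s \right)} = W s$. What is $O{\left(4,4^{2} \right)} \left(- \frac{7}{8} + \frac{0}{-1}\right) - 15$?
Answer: $-71$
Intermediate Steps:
$O{\left(4,4^{2} \right)} \left(- \frac{7}{8} + \frac{0}{-1}\right) - 15 = 4 \cdot 4^{2} \left(- \frac{7}{8} + \frac{0}{-1}\right) - 15 = 4 \cdot 16 \left(\left(-7\right) \frac{1}{8} + 0 \left(-1\right)\right) - 15 = 64 \left(- \frac{7}{8} + 0\right) - 15 = 64 \left(- \frac{7}{8}\right) - 15 = -56 - 15 = -71$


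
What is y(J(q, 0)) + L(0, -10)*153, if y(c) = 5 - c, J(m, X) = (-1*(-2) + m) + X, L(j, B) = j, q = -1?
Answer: 4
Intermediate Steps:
J(m, X) = 2 + X + m (J(m, X) = (2 + m) + X = 2 + X + m)
y(J(q, 0)) + L(0, -10)*153 = (5 - (2 + 0 - 1)) + 0*153 = (5 - 1*1) + 0 = (5 - 1) + 0 = 4 + 0 = 4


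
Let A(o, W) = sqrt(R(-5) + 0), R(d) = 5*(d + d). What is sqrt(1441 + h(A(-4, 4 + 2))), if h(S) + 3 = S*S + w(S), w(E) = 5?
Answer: sqrt(1393) ≈ 37.323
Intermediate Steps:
R(d) = 10*d (R(d) = 5*(2*d) = 10*d)
A(o, W) = 5*I*sqrt(2) (A(o, W) = sqrt(10*(-5) + 0) = sqrt(-50 + 0) = sqrt(-50) = 5*I*sqrt(2))
h(S) = 2 + S**2 (h(S) = -3 + (S*S + 5) = -3 + (S**2 + 5) = -3 + (5 + S**2) = 2 + S**2)
sqrt(1441 + h(A(-4, 4 + 2))) = sqrt(1441 + (2 + (5*I*sqrt(2))**2)) = sqrt(1441 + (2 - 50)) = sqrt(1441 - 48) = sqrt(1393)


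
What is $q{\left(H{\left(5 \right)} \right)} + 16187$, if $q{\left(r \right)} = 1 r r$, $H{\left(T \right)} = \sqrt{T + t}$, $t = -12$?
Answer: $16180$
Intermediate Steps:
$H{\left(T \right)} = \sqrt{-12 + T}$ ($H{\left(T \right)} = \sqrt{T - 12} = \sqrt{-12 + T}$)
$q{\left(r \right)} = r^{2}$ ($q{\left(r \right)} = r r = r^{2}$)
$q{\left(H{\left(5 \right)} \right)} + 16187 = \left(\sqrt{-12 + 5}\right)^{2} + 16187 = \left(\sqrt{-7}\right)^{2} + 16187 = \left(i \sqrt{7}\right)^{2} + 16187 = -7 + 16187 = 16180$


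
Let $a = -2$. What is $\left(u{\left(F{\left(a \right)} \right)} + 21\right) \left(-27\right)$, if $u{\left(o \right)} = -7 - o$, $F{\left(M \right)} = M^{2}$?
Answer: $-270$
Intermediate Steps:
$\left(u{\left(F{\left(a \right)} \right)} + 21\right) \left(-27\right) = \left(\left(-7 - \left(-2\right)^{2}\right) + 21\right) \left(-27\right) = \left(\left(-7 - 4\right) + 21\right) \left(-27\right) = \left(-11 + 21\right) \left(-27\right) = 10 \left(-27\right) = -270$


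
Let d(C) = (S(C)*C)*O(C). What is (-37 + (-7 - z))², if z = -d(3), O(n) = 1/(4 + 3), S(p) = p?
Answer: 89401/49 ≈ 1824.5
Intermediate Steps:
O(n) = ⅐ (O(n) = 1/7 = ⅐)
d(C) = C²/7 (d(C) = (C*C)*(⅐) = C²*(⅐) = C²/7)
z = -9/7 (z = -3²/7 = -9/7 ≈ -1.2857)
(-37 + (-7 - z))² = (-37 + (-7 - 1*(-9/7)))² = (-37 + (-7 + 9/7))² = (-37 - 40/7)² = (-299/7)² = 89401/49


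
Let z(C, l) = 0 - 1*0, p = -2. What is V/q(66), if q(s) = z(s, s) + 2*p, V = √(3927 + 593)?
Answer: -√1130/2 ≈ -16.808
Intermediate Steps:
z(C, l) = 0 (z(C, l) = 0 + 0 = 0)
V = 2*√1130 (V = √4520 = 2*√1130 ≈ 67.231)
q(s) = -4 (q(s) = 0 + 2*(-2) = 0 - 4 = -4)
V/q(66) = (2*√1130)/(-4) = (2*√1130)*(-¼) = -√1130/2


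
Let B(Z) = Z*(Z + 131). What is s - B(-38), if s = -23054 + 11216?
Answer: -8304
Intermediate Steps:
s = -11838
B(Z) = Z*(131 + Z)
s - B(-38) = -11838 - (-38)*(131 - 38) = -11838 - (-38)*93 = -11838 - 1*(-3534) = -11838 + 3534 = -8304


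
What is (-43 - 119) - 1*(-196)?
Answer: 34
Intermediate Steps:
(-43 - 119) - 1*(-196) = -162 + 196 = 34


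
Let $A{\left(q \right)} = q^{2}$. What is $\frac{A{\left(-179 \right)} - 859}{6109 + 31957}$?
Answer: $\frac{15591}{19033} \approx 0.81916$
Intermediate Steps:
$\frac{A{\left(-179 \right)} - 859}{6109 + 31957} = \frac{\left(-179\right)^{2} - 859}{6109 + 31957} = \frac{32041 - 859}{38066} = 31182 \cdot \frac{1}{38066} = \frac{15591}{19033}$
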